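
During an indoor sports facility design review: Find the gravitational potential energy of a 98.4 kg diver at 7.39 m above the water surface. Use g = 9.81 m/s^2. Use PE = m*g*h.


PE = m * g * h
PE = 98.4 * 9.81 * 7.39
PE = 965.304 * 7.39 = 7133.5966 J

7133.5966 J


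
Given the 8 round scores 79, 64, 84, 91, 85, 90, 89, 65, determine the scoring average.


Average = sum / n
Sum = 647
Average = 647 / 8 = 80.875

80.875


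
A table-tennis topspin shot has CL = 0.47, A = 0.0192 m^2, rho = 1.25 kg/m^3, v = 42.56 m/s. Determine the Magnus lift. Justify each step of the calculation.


FM = 0.5 * CL * rho * A * v^2
FM = 0.5 * 0.47 * 1.25 * 0.0192 * 42.56^2
v^2 = 1811.3536
FM = 0.5 * 0.47 * 1.25 * 0.0192 * 1811.3536 = 10.216 N

10.216 N


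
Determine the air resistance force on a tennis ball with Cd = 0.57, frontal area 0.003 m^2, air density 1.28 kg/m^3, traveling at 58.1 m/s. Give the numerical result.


Fd = 0.5 * Cd * rho * A * v^2
Fd = 0.5 * 0.57 * 1.28 * 0.003 * 58.1^2
v^2 = 3375.61
Fd = 0.5 * 0.57 * 1.28 * 0.003 * 3375.61 = 3.6943 N

3.6943 N


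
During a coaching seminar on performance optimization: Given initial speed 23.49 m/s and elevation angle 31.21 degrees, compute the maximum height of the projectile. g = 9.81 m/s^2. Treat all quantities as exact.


H = (v*sin(theta))^2 / (2*g)
vy = v*sin(theta) = 23.49 * sin(31.21 deg) = 12.172 m/s
H = vy^2 / (2*g) = 148.1566 / (2*9.81)
H = 148.1566 / 19.62 = 7.5513 m

7.5513 m


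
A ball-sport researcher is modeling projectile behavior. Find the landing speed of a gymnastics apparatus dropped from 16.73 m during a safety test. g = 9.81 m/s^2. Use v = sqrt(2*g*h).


v = sqrt(2 * g * h)
v = sqrt(2 * 9.81 * 16.73)
v = sqrt(328.2426) = 18.1175 m/s

18.1175 m/s


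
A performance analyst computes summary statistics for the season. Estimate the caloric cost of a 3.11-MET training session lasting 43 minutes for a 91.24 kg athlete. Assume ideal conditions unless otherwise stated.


kcal = MET * mass * time_hr
Convert time: 43 min = 0.7167 hr
kcal = 3.11 * 91.24 * 0.7167
kcal = 203.3588 kcal

203.3588 kcal


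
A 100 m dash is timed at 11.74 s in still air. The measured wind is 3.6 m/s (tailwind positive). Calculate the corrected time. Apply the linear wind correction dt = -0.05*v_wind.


dt = -0.05 * v_wind = -0.05 * 3.6 = -0.18 s
t_corrected = t_still + dt = 11.74 + (-0.18)
t_corrected = 11.56 s

11.56 s


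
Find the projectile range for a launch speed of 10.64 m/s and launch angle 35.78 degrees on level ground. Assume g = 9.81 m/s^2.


R = v^2 * sin(2*theta) / g
Convert angle to radians: theta = 35.78 deg = 0.6245 rad
sin(2*theta) = sin(1.249) = 0.9487
R = 10.64^2 * 0.9487 / 9.81
R = 113.2096 * 0.9487 / 9.81 = 10.9477 m

10.9477 m


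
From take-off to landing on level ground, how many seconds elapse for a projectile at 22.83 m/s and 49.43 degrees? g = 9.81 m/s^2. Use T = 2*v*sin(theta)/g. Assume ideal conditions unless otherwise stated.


T = 2*v*sin(theta)/g
sin(theta) = sin(49.43 deg) = 0.7596
T = 2*22.83*0.7596 / 9.81
T = 34.6839 / 9.81 = 3.5356 s

3.5356 s


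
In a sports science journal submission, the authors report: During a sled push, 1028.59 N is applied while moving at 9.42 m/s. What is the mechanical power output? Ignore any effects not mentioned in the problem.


P = F * v
P = 1028.59 * 9.42
P = 9689.3178 W

9689.3178 W


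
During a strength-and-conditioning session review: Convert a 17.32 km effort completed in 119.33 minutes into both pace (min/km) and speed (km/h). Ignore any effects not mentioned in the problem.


Pace = time / distance = 119.33 min / 17.32 km = 6.8897 min/km
Speed = distance / time_in_hours = 17.32 / 1.9888 hr
Speed = 8.7086 km/h

6.8897 min/km, 8.7086 km/h


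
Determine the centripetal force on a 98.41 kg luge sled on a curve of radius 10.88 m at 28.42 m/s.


Fc = m * v^2 / r
v^2 = 28.42^2 = 807.6964
Fc = 98.41 * 807.6964 / 10.88
Fc = 79485.4027 / 10.88 = 7305.6436 N

7305.6436 N


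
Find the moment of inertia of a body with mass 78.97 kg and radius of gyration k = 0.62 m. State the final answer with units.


I = m * k^2
I = 78.97 * 0.62^2
I = 78.97 * 0.3844 = 30.3561 kg*m^2

30.3561 kg*m^2


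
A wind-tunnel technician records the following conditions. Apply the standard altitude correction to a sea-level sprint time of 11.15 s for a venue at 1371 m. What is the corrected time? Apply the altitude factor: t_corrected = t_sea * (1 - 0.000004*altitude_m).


Correction factor = 1 - 0.000004 * 1371 = 0.994516
t_corrected = t_sea * factor = 11.15 * 0.994516
t_corrected = 11.0889 s

11.0889 s


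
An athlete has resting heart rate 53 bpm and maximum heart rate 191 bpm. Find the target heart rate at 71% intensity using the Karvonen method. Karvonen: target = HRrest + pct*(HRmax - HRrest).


Target = HRrest + pct*(HRmax - HRrest)
Heart rate reserve = HRmax - HRrest = 191 - 53 = 138 bpm
Fraction = 71% = 0.71
Target = 53 + 0.71 * 138
Target = 53 + 97.98 = 150.98 bpm

150.98 bpm


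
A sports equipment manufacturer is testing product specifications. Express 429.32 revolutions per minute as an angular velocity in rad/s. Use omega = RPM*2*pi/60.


omega = RPM * 2 * pi / 60
omega = 429.32 * 2 * 3.14159 / 60
omega = 2697.4971 / 60 = 44.9583 rad/s

44.9583 rad/s


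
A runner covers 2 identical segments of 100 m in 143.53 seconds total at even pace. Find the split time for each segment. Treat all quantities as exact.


Split time = total_time / n_laps = 143.53 / 2
Split time = 71.765 s per lap

71.765 s


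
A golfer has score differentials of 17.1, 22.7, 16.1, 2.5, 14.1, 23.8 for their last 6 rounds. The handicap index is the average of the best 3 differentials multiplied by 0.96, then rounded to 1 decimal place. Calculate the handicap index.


All differentials: 17.1, 22.7, 16.1, 2.5, 14.1, 23.8
Sorted: 2.5, 14.1, 16.1, 17.1, 22.7, 23.8
Best 3: 2.5, 14.1, 16.1
Average of best = 32.7 / 3 = 10.9
Raw index = 10.9 * 0.96 = 10.464
Handicap index = round(10.464, 1) = 10.5

10.5


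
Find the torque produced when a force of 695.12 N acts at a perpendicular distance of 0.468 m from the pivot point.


tau = F * d
tau = 695.12 * 0.468
tau = 325.3162 N*m

325.3162 N*m


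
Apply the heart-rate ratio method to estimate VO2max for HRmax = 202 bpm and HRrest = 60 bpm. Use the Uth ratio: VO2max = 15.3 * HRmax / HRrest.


VO2max = 15.3 * HRmax / HRrest
VO2max = 15.3 * 202 / 60
VO2max = 3090.6 / 60 = 51.51 mL/kg/min

51.51 mL/kg/min


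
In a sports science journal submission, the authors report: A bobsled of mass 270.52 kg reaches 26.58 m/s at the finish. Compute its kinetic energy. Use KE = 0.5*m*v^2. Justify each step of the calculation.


KE = 0.5 * m * v^2
KE = 0.5 * 270.52 * 26.58^2
KE = 0.5 * 270.52 * 706.4964 = 95560.7031 J

95560.7031 J


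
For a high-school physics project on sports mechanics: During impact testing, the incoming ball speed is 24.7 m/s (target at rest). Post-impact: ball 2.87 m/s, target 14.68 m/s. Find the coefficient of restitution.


e = (v2_after - v1_after) / (v1_before - v2_before)
Numerator = 14.68 - 2.87 = 11.81
Denominator = 24.7 - 0 = 24.7
e = 11.81 / 24.7 = 0.4781

0.4781


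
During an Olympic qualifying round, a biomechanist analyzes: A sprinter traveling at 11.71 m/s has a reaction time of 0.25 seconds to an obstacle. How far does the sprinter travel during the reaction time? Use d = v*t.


d = v * t
d = 11.71 * 0.25
d = 2.9275 m

2.9275 m


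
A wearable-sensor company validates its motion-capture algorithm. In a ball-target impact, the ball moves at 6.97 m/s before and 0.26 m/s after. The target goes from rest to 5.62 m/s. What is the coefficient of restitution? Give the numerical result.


e = (v2_after - v1_after) / (v1_before - v2_before)
Numerator = 5.62 - 0.26 = 5.36
Denominator = 6.97 - 0 = 6.97
e = 5.36 / 6.97 = 0.769

0.769


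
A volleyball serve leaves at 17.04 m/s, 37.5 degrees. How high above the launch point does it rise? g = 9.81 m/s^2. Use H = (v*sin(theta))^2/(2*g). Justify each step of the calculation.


H = (v*sin(theta))^2 / (2*g)
vy = v*sin(theta) = 17.04 * sin(37.5 deg) = 10.3733 m/s
H = vy^2 / (2*g) = 107.6052 / (2*9.81)
H = 107.6052 / 19.62 = 5.4845 m

5.4845 m


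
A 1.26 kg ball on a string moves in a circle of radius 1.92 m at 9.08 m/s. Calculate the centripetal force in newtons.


Fc = m * v^2 / r
v^2 = 9.08^2 = 82.4464
Fc = 1.26 * 82.4464 / 1.92
Fc = 103.8825 / 1.92 = 54.1055 N

54.1055 N


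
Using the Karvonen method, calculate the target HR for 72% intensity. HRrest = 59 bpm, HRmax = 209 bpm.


Target = HRrest + pct*(HRmax - HRrest)
Heart rate reserve = HRmax - HRrest = 209 - 59 = 150 bpm
Fraction = 72% = 0.72
Target = 59 + 0.72 * 150
Target = 59 + 108 = 167 bpm

167 bpm


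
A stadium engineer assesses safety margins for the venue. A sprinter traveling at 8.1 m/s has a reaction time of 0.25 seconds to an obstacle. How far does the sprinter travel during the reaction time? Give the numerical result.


d = v * t
d = 8.1 * 0.25
d = 2.025 m

2.025 m


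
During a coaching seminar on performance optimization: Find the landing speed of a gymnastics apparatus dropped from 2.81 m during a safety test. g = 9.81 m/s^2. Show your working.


v = sqrt(2 * g * h)
v = sqrt(2 * 9.81 * 2.81)
v = sqrt(55.1322) = 7.4251 m/s

7.4251 m/s


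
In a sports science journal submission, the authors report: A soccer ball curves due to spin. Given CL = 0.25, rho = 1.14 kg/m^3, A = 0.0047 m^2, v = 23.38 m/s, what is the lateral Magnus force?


FM = 0.5 * CL * rho * A * v^2
FM = 0.5 * 0.25 * 1.14 * 0.0047 * 23.38^2
v^2 = 546.6244
FM = 0.5 * 0.25 * 1.14 * 0.0047 * 546.6244 = 0.3661 N

0.3661 N


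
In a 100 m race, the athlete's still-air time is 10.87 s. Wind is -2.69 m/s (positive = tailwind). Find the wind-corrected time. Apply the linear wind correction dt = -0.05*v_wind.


dt = -0.05 * v_wind = -0.05 * -2.69 = 0.1345 s
t_corrected = t_still + dt = 10.87 + (0.1345)
t_corrected = 11.0045 s

11.0045 s


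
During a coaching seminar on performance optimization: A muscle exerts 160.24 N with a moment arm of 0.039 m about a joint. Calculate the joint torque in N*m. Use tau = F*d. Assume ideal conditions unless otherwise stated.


tau = F * d
tau = 160.24 * 0.039
tau = 6.2494 N*m

6.2494 N*m


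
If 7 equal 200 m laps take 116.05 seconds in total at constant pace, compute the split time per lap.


Split time = total_time / n_laps = 116.05 / 7
Split time = 16.5786 s per lap

16.5786 s


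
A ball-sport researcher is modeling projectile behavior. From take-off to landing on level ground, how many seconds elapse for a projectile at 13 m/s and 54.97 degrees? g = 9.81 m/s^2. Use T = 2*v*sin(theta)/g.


T = 2*v*sin(theta)/g
sin(theta) = sin(54.97 deg) = 0.8189
T = 2*13*0.8189 / 9.81
T = 21.2901 / 9.81 = 2.1702 s

2.1702 s


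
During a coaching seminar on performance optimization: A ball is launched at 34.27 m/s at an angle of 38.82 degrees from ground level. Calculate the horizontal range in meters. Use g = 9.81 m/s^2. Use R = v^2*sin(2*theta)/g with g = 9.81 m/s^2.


R = v^2 * sin(2*theta) / g
Convert angle to radians: theta = 38.82 deg = 0.6775 rad
sin(2*theta) = sin(1.3551) = 0.9768
R = 34.27^2 * 0.9768 / 9.81
R = 1174.4329 * 0.9768 / 9.81 = 116.9431 m

116.9431 m


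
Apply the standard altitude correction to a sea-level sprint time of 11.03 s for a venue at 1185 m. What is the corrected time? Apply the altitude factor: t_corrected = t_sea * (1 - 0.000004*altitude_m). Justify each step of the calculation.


Correction factor = 1 - 0.000004 * 1185 = 0.99526
t_corrected = t_sea * factor = 11.03 * 0.99526
t_corrected = 10.9777 s

10.9777 s


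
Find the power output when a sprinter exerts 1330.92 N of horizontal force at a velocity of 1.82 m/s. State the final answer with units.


P = F * v
P = 1330.92 * 1.82
P = 2422.2744 W

2422.2744 W


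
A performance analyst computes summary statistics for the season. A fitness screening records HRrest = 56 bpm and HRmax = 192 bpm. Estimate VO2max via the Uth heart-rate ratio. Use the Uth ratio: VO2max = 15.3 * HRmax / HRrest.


VO2max = 15.3 * HRmax / HRrest
VO2max = 15.3 * 192 / 56
VO2max = 2937.6 / 56 = 52.4571 mL/kg/min

52.4571 mL/kg/min


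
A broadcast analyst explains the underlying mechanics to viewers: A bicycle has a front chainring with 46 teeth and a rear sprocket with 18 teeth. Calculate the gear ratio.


GR = front_teeth / rear_teeth
GR = 46 / 18
GR = 2.5556

2.5556


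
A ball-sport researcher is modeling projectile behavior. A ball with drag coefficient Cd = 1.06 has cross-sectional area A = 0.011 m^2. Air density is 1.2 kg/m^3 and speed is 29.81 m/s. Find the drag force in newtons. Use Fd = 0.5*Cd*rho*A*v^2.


Fd = 0.5 * Cd * rho * A * v^2
Fd = 0.5 * 1.06 * 1.2 * 0.011 * 29.81^2
v^2 = 888.6361
Fd = 0.5 * 1.06 * 1.2 * 0.011 * 888.6361 = 6.2169 N

6.2169 N


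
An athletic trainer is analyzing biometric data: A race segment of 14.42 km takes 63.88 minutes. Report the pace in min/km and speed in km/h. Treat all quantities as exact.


Pace = time / distance = 63.88 min / 14.42 km = 4.43 min/km
Speed = distance / time_in_hours = 14.42 / 1.0647 hr
Speed = 13.5441 km/h

4.43 min/km, 13.5441 km/h


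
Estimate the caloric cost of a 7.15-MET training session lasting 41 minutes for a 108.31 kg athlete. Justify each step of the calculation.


kcal = MET * mass * time_hr
Convert time: 41 min = 0.6833 hr
kcal = 7.15 * 108.31 * 0.6833
kcal = 529.1846 kcal

529.1846 kcal


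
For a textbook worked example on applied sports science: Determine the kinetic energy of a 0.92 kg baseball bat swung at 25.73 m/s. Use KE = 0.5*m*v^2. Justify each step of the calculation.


KE = 0.5 * m * v^2
KE = 0.5 * 0.92 * 25.73^2
KE = 0.5 * 0.92 * 662.0329 = 304.5351 J

304.5351 J


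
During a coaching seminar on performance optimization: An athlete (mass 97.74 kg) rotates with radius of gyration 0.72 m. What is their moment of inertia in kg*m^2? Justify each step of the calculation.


I = m * k^2
I = 97.74 * 0.72^2
I = 97.74 * 0.5184 = 50.6684 kg*m^2

50.6684 kg*m^2


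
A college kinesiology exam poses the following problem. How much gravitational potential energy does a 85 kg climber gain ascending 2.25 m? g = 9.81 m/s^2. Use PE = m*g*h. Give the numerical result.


PE = m * g * h
PE = 85 * 9.81 * 2.25
PE = 833.85 * 2.25 = 1876.1625 J

1876.1625 J


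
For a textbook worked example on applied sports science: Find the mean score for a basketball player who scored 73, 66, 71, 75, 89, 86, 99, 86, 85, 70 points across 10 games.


Average = sum / n
Sum = 800
Average = 800 / 10 = 80

80


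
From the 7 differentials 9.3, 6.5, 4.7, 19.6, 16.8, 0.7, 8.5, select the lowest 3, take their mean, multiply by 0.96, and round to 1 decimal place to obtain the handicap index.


All differentials: 9.3, 6.5, 4.7, 19.6, 16.8, 0.7, 8.5
Sorted: 0.7, 4.7, 6.5, 8.5, 9.3, 16.8, 19.6
Best 3: 0.7, 4.7, 6.5
Average of best = 11.9 / 3 = 3.9667
Raw index = 3.9667 * 0.96 = 3.808
Handicap index = round(3.808, 1) = 3.8

3.8


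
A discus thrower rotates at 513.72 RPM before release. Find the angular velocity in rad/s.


omega = RPM * 2 * pi / 60
omega = 513.72 * 2 * 3.14159 / 60
omega = 3227.798 / 60 = 53.7966 rad/s

53.7966 rad/s


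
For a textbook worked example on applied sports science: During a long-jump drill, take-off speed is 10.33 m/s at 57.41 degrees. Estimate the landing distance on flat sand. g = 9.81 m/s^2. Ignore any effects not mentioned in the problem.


R = v^2 * sin(2*theta) / g
Convert angle to radians: theta = 57.41 deg = 1.002 rad
sin(2*theta) = sin(2.004) = 0.9076
R = 10.33^2 * 0.9076 / 9.81
R = 106.7089 * 0.9076 / 9.81 = 9.8728 m

9.8728 m


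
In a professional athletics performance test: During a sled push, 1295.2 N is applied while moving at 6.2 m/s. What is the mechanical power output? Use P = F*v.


P = F * v
P = 1295.2 * 6.2
P = 8030.24 W

8030.24 W


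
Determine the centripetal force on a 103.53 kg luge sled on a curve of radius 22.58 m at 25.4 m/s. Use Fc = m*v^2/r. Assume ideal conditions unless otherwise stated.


Fc = m * v^2 / r
v^2 = 25.4^2 = 645.16
Fc = 103.53 * 645.16 / 22.58
Fc = 66793.4148 / 22.58 = 2958.0786 N

2958.0786 N


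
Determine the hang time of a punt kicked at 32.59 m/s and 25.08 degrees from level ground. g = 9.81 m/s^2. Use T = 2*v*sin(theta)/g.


T = 2*v*sin(theta)/g
sin(theta) = sin(25.08 deg) = 0.4239
T = 2*32.59*0.4239 / 9.81
T = 27.6287 / 9.81 = 2.8164 s

2.8164 s


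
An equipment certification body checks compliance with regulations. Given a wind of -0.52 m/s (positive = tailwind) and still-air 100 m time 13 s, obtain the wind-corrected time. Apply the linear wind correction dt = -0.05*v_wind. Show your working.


dt = -0.05 * v_wind = -0.05 * -0.52 = 0.026 s
t_corrected = t_still + dt = 13 + (0.026)
t_corrected = 13.026 s

13.026 s


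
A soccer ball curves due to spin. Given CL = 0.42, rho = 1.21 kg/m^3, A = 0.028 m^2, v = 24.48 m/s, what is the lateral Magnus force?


FM = 0.5 * CL * rho * A * v^2
FM = 0.5 * 0.42 * 1.21 * 0.028 * 24.48^2
v^2 = 599.2704
FM = 0.5 * 0.42 * 1.21 * 0.028 * 599.2704 = 4.2637 N

4.2637 N


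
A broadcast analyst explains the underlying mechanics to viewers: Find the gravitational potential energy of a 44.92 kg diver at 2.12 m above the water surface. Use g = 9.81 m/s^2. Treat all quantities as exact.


PE = m * g * h
PE = 44.92 * 9.81 * 2.12
PE = 440.6652 * 2.12 = 934.2102 J

934.2102 J


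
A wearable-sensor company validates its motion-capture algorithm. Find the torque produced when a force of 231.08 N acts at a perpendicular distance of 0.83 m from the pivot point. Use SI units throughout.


tau = F * d
tau = 231.08 * 0.83
tau = 191.7964 N*m

191.7964 N*m


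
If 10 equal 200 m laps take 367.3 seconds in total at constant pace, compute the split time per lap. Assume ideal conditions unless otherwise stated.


Split time = total_time / n_laps = 367.3 / 10
Split time = 36.73 s per lap

36.73 s


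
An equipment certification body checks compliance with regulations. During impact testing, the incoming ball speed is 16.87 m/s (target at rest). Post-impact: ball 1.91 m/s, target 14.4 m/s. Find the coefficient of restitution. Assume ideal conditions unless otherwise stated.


e = (v2_after - v1_after) / (v1_before - v2_before)
Numerator = 14.4 - 1.91 = 12.49
Denominator = 16.87 - 0 = 16.87
e = 12.49 / 16.87 = 0.7404

0.7404


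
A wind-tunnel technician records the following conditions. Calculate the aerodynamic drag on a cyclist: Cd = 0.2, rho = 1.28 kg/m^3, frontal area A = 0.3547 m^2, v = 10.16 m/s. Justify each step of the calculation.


Fd = 0.5 * Cd * rho * A * v^2
Fd = 0.5 * 0.2 * 1.28 * 0.3547 * 10.16^2
v^2 = 103.2256
Fd = 0.5 * 0.2 * 1.28 * 0.3547 * 103.2256 = 4.6866 N

4.6866 N


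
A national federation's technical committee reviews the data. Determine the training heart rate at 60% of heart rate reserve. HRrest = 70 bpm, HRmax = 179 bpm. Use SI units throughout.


Target = HRrest + pct*(HRmax - HRrest)
Heart rate reserve = HRmax - HRrest = 179 - 70 = 109 bpm
Fraction = 60% = 0.6
Target = 70 + 0.6 * 109
Target = 70 + 65.4 = 135.4 bpm

135.4 bpm


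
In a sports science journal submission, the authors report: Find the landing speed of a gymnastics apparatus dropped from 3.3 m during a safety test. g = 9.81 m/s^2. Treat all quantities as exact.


v = sqrt(2 * g * h)
v = sqrt(2 * 9.81 * 3.3)
v = sqrt(64.746) = 8.0465 m/s

8.0465 m/s


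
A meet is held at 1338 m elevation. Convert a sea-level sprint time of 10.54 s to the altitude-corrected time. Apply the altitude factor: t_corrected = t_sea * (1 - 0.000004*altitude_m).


Correction factor = 1 - 0.000004 * 1338 = 0.994648
t_corrected = t_sea * factor = 10.54 * 0.994648
t_corrected = 10.4836 s

10.4836 s


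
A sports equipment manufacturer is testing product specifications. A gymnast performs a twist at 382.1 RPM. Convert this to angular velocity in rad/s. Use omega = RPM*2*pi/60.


omega = RPM * 2 * pi / 60
omega = 382.1 * 2 * 3.14159 / 60
omega = 2400.8051 / 60 = 40.0134 rad/s

40.0134 rad/s


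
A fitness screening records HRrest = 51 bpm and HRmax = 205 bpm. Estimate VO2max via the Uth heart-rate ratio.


VO2max = 15.3 * HRmax / HRrest
VO2max = 15.3 * 205 / 51
VO2max = 3136.5 / 51 = 61.5 mL/kg/min

61.5 mL/kg/min


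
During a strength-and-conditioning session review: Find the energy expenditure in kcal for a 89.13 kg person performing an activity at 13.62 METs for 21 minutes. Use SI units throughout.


kcal = MET * mass * time_hr
Convert time: 21 min = 0.35 hr
kcal = 13.62 * 89.13 * 0.35
kcal = 424.8827 kcal

424.8827 kcal


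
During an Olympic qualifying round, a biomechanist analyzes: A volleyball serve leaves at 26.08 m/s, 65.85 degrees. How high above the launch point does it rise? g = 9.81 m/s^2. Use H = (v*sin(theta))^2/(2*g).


H = (v*sin(theta))^2 / (2*g)
vy = v*sin(theta) = 26.08 * sin(65.85 deg) = 23.7974 m/s
H = vy^2 / (2*g) = 566.3169 / (2*9.81)
H = 566.3169 / 19.62 = 28.8643 m

28.8643 m


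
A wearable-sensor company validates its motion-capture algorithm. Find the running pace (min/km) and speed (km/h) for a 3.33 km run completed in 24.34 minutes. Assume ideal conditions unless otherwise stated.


Pace = time / distance = 24.34 min / 3.33 km = 7.3093 min/km
Speed = distance / time_in_hours = 3.33 / 0.4057 hr
Speed = 8.2087 km/h

7.3093 min/km, 8.2087 km/h


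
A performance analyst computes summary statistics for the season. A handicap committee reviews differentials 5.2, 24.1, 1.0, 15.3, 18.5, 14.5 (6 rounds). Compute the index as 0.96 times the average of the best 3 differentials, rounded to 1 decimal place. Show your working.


All differentials: 5.2, 24.1, 1.0, 15.3, 18.5, 14.5
Sorted: 1.0, 5.2, 14.5, 15.3, 18.5, 24.1
Best 3: 1.0, 5.2, 14.5
Average of best = 20.7 / 3 = 6.9
Raw index = 6.9 * 0.96 = 6.624
Handicap index = round(6.624, 1) = 6.6

6.6


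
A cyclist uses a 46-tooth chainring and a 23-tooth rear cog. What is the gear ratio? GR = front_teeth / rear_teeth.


GR = front_teeth / rear_teeth
GR = 46 / 23
GR = 2

2


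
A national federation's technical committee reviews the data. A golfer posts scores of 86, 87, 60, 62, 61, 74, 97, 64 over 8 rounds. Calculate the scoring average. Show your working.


Average = sum / n
Sum = 591
Average = 591 / 8 = 73.875

73.875


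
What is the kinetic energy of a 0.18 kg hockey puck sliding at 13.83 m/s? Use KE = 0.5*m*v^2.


KE = 0.5 * m * v^2
KE = 0.5 * 0.18 * 13.83^2
KE = 0.5 * 0.18 * 191.2689 = 17.2142 J

17.2142 J


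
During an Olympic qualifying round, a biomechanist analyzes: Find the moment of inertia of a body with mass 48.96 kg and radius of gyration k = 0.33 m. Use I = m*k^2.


I = m * k^2
I = 48.96 * 0.33^2
I = 48.96 * 0.1089 = 5.3317 kg*m^2

5.3317 kg*m^2


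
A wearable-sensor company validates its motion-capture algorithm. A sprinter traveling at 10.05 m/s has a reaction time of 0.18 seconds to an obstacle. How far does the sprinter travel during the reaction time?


d = v * t
d = 10.05 * 0.18
d = 1.809 m

1.809 m


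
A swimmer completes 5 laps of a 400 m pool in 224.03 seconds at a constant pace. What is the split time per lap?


Split time = total_time / n_laps = 224.03 / 5
Split time = 44.806 s per lap

44.806 s


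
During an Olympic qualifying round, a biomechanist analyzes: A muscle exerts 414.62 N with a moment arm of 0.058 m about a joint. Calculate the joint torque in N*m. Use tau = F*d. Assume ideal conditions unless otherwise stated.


tau = F * d
tau = 414.62 * 0.058
tau = 24.048 N*m

24.048 N*m


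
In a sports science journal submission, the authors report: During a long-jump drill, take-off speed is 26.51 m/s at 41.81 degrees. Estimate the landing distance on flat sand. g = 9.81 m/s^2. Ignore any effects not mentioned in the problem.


R = v^2 * sin(2*theta) / g
Convert angle to radians: theta = 41.81 deg = 0.7297 rad
sin(2*theta) = sin(1.4594) = 0.9938
R = 26.51^2 * 0.9938 / 9.81
R = 702.7801 * 0.9938 / 9.81 = 71.1955 m

71.1955 m


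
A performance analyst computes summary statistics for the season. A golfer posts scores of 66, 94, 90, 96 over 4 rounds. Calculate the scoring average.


Average = sum / n
Sum = 346
Average = 346 / 4 = 86.5

86.5


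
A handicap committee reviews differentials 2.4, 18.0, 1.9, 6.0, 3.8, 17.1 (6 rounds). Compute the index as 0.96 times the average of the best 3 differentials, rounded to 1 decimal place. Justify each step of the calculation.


All differentials: 2.4, 18.0, 1.9, 6.0, 3.8, 17.1
Sorted: 1.9, 2.4, 3.8, 6.0, 17.1, 18.0
Best 3: 1.9, 2.4, 3.8
Average of best = 8.1 / 3 = 2.7
Raw index = 2.7 * 0.96 = 2.592
Handicap index = round(2.592, 1) = 2.6

2.6


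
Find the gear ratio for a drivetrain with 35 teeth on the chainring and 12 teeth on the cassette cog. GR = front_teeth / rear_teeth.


GR = front_teeth / rear_teeth
GR = 35 / 12
GR = 2.9167

2.9167


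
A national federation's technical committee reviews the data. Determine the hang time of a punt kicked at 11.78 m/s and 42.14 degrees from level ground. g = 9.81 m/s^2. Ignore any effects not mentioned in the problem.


T = 2*v*sin(theta)/g
sin(theta) = sin(42.14 deg) = 0.6709
T = 2*11.78*0.6709 / 9.81
T = 15.8075 / 9.81 = 1.6114 s

1.6114 s


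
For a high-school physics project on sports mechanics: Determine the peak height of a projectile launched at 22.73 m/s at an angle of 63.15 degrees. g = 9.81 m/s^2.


H = (v*sin(theta))^2 / (2*g)
vy = v*sin(theta) = 22.73 * sin(63.15 deg) = 20.2795 m/s
H = vy^2 / (2*g) = 411.2591 / (2*9.81)
H = 411.2591 / 19.62 = 20.9612 m

20.9612 m


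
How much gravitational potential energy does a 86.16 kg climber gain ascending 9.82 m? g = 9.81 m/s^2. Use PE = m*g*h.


PE = m * g * h
PE = 86.16 * 9.81 * 9.82
PE = 845.2296 * 9.82 = 8300.1547 J

8300.1547 J


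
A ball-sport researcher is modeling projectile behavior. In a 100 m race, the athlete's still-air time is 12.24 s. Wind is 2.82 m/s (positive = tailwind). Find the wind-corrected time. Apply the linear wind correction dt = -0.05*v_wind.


dt = -0.05 * v_wind = -0.05 * 2.82 = -0.141 s
t_corrected = t_still + dt = 12.24 + (-0.141)
t_corrected = 12.099 s

12.099 s


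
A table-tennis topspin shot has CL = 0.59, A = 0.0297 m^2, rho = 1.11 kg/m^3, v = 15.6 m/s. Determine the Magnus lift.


FM = 0.5 * CL * rho * A * v^2
FM = 0.5 * 0.59 * 1.11 * 0.0297 * 15.6^2
v^2 = 243.36
FM = 0.5 * 0.59 * 1.11 * 0.0297 * 243.36 = 2.3667 N

2.3667 N


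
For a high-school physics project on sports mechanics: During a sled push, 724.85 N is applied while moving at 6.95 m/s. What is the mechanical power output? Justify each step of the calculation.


P = F * v
P = 724.85 * 6.95
P = 5037.7075 W

5037.7075 W


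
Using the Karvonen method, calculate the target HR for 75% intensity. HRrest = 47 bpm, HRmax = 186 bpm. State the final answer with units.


Target = HRrest + pct*(HRmax - HRrest)
Heart rate reserve = HRmax - HRrest = 186 - 47 = 139 bpm
Fraction = 75% = 0.75
Target = 47 + 0.75 * 139
Target = 47 + 104.25 = 151.25 bpm

151.25 bpm


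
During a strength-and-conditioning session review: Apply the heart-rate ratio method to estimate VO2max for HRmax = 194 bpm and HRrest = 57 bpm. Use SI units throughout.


VO2max = 15.3 * HRmax / HRrest
VO2max = 15.3 * 194 / 57
VO2max = 2968.2 / 57 = 52.0737 mL/kg/min

52.0737 mL/kg/min


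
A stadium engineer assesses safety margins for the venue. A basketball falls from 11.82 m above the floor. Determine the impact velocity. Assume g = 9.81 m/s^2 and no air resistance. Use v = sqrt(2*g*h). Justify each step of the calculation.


v = sqrt(2 * g * h)
v = sqrt(2 * 9.81 * 11.82)
v = sqrt(231.9084) = 15.2285 m/s

15.2285 m/s


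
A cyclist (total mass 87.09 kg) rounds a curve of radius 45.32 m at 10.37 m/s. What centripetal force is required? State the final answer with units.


Fc = m * v^2 / r
v^2 = 10.37^2 = 107.5369
Fc = 87.09 * 107.5369 / 45.32
Fc = 9365.3886 / 45.32 = 206.6502 N

206.6502 N


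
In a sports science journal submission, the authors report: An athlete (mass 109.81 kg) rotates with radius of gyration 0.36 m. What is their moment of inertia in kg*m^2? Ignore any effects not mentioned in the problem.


I = m * k^2
I = 109.81 * 0.36^2
I = 109.81 * 0.1296 = 14.2314 kg*m^2

14.2314 kg*m^2


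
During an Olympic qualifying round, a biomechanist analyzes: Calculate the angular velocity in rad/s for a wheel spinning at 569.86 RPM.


omega = RPM * 2 * pi / 60
omega = 569.86 * 2 * 3.14159 / 60
omega = 3580.536 / 60 = 59.6756 rad/s

59.6756 rad/s


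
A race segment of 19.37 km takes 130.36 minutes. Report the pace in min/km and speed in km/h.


Pace = time / distance = 130.36 min / 19.37 km = 6.73 min/km
Speed = distance / time_in_hours = 19.37 / 2.1727 hr
Speed = 8.9153 km/h

6.73 min/km, 8.9153 km/h


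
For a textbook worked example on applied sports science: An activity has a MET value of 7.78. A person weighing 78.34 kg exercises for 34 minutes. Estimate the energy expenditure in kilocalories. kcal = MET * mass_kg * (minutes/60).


kcal = MET * mass * time_hr
Convert time: 34 min = 0.5667 hr
kcal = 7.78 * 78.34 * 0.5667
kcal = 345.3749 kcal

345.3749 kcal


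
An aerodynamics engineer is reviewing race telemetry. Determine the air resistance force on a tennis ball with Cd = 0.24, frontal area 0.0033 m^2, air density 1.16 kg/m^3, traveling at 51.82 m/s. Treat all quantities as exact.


Fd = 0.5 * Cd * rho * A * v^2
Fd = 0.5 * 0.24 * 1.16 * 0.0033 * 51.82^2
v^2 = 2685.3124
Fd = 0.5 * 0.24 * 1.16 * 0.0033 * 2685.3124 = 1.2335 N

1.2335 N


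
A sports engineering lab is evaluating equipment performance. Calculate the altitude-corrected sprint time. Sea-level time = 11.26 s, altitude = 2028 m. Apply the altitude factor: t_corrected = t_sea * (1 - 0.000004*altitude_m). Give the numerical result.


Correction factor = 1 - 0.000004 * 2028 = 0.991888
t_corrected = t_sea * factor = 11.26 * 0.991888
t_corrected = 11.1687 s

11.1687 s


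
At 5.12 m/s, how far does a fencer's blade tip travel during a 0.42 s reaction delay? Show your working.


d = v * t
d = 5.12 * 0.42
d = 2.1504 m

2.1504 m


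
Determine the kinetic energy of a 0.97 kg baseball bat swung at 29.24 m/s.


KE = 0.5 * m * v^2
KE = 0.5 * 0.97 * 29.24^2
KE = 0.5 * 0.97 * 854.9776 = 414.6641 J

414.6641 J


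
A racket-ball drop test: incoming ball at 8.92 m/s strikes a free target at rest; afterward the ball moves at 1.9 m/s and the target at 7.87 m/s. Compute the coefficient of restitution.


e = (v2_after - v1_after) / (v1_before - v2_before)
Numerator = 7.87 - 1.9 = 5.97
Denominator = 8.92 - 0 = 8.92
e = 5.97 / 8.92 = 0.6693

0.6693


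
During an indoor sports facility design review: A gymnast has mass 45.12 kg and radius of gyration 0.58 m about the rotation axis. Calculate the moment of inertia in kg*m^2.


I = m * k^2
I = 45.12 * 0.58^2
I = 45.12 * 0.3364 = 15.1784 kg*m^2

15.1784 kg*m^2


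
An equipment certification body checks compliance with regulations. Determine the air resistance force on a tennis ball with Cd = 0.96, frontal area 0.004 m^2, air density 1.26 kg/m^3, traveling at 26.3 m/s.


Fd = 0.5 * Cd * rho * A * v^2
Fd = 0.5 * 0.96 * 1.26 * 0.004 * 26.3^2
v^2 = 691.69
Fd = 0.5 * 0.96 * 1.26 * 0.004 * 691.69 = 1.6733 N

1.6733 N


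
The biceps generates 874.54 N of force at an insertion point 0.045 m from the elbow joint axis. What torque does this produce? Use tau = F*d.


tau = F * d
tau = 874.54 * 0.045
tau = 39.3543 N*m

39.3543 N*m


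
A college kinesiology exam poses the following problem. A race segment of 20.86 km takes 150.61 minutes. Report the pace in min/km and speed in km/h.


Pace = time / distance = 150.61 min / 20.86 km = 7.22 min/km
Speed = distance / time_in_hours = 20.86 / 2.5102 hr
Speed = 8.3102 km/h

7.22 min/km, 8.3102 km/h


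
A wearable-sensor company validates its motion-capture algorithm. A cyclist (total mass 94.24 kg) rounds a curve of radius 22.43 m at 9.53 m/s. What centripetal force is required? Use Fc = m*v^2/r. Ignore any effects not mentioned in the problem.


Fc = m * v^2 / r
v^2 = 9.53^2 = 90.8209
Fc = 94.24 * 90.8209 / 22.43
Fc = 8558.9616 / 22.43 = 381.5854 N

381.5854 N


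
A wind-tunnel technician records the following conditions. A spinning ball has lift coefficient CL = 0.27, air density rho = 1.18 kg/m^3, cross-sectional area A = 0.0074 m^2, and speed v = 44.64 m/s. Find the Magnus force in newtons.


FM = 0.5 * CL * rho * A * v^2
FM = 0.5 * 0.27 * 1.18 * 0.0074 * 44.64^2
v^2 = 1992.7296
FM = 0.5 * 0.27 * 1.18 * 0.0074 * 1992.7296 = 2.3491 N

2.3491 N


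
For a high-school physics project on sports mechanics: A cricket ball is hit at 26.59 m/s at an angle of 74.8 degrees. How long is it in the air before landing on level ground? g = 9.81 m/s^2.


T = 2*v*sin(theta)/g
sin(theta) = sin(74.8 deg) = 0.965
T = 2*26.59*0.965 / 9.81
T = 51.3196 / 9.81 = 5.2314 s

5.2314 s


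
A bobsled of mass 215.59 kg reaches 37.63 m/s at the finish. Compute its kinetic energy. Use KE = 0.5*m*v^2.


KE = 0.5 * m * v^2
KE = 0.5 * 215.59 * 37.63^2
KE = 0.5 * 215.59 * 1416.0169 = 152639.5417 J

152639.5417 J


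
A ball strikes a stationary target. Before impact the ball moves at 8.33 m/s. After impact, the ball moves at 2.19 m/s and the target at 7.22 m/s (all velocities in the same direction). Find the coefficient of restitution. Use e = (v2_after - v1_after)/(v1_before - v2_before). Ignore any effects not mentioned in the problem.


e = (v2_after - v1_after) / (v1_before - v2_before)
Numerator = 7.22 - 2.19 = 5.03
Denominator = 8.33 - 0 = 8.33
e = 5.03 / 8.33 = 0.6038

0.6038


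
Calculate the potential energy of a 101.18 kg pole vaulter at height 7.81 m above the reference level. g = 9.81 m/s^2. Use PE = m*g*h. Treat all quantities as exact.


PE = m * g * h
PE = 101.18 * 9.81 * 7.81
PE = 992.5758 * 7.81 = 7752.017 J

7752.017 J


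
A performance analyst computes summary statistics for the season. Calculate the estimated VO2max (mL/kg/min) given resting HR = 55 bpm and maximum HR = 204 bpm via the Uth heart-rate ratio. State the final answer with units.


VO2max = 15.3 * HRmax / HRrest
VO2max = 15.3 * 204 / 55
VO2max = 3121.2 / 55 = 56.7491 mL/kg/min

56.7491 mL/kg/min


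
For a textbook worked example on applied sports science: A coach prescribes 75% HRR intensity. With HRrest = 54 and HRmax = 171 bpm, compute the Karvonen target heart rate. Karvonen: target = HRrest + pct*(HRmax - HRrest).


Target = HRrest + pct*(HRmax - HRrest)
Heart rate reserve = HRmax - HRrest = 171 - 54 = 117 bpm
Fraction = 75% = 0.75
Target = 54 + 0.75 * 117
Target = 54 + 87.75 = 141.75 bpm

141.75 bpm


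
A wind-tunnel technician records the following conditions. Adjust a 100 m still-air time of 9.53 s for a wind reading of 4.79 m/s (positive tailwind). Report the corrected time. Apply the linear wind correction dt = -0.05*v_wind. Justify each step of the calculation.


dt = -0.05 * v_wind = -0.05 * 4.79 = -0.2395 s
t_corrected = t_still + dt = 9.53 + (-0.2395)
t_corrected = 9.2905 s

9.2905 s


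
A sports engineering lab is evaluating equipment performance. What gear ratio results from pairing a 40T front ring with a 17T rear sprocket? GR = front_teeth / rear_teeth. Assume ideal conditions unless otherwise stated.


GR = front_teeth / rear_teeth
GR = 40 / 17
GR = 2.3529

2.3529


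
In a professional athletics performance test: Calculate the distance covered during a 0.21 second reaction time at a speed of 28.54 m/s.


d = v * t
d = 28.54 * 0.21
d = 5.9934 m

5.9934 m


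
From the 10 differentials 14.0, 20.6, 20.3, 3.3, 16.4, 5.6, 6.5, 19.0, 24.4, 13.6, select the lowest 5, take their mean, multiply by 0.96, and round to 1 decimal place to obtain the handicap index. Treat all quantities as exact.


All differentials: 14.0, 20.6, 20.3, 3.3, 16.4, 5.6, 6.5, 19.0, 24.4, 13.6
Sorted: 3.3, 5.6, 6.5, 13.6, 14.0, 16.4, 19.0, 20.3, 20.6, 24.4
Best 5: 3.3, 5.6, 6.5, 13.6, 14.0
Average of best = 43 / 5 = 8.6
Raw index = 8.6 * 0.96 = 8.256
Handicap index = round(8.256, 1) = 8.3

8.3


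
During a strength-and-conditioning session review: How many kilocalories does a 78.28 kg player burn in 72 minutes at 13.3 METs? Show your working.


kcal = MET * mass * time_hr
Convert time: 72 min = 1.2 hr
kcal = 13.3 * 78.28 * 1.2
kcal = 1249.3488 kcal

1249.3488 kcal


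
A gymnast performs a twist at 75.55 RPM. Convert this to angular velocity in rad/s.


omega = RPM * 2 * pi / 60
omega = 75.55 * 2 * 3.14159 / 60
omega = 474.6946 / 60 = 7.9116 rad/s

7.9116 rad/s


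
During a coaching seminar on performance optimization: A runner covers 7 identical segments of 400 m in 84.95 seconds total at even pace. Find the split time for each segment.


Split time = total_time / n_laps = 84.95 / 7
Split time = 12.1357 s per lap

12.1357 s


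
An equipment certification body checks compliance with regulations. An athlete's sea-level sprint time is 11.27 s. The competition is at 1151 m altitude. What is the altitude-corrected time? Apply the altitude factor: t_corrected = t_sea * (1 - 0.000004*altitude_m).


Correction factor = 1 - 0.000004 * 1151 = 0.995396
t_corrected = t_sea * factor = 11.27 * 0.995396
t_corrected = 11.2181 s

11.2181 s


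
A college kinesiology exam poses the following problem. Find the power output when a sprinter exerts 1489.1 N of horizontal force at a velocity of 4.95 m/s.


P = F * v
P = 1489.1 * 4.95
P = 7371.045 W

7371.045 W


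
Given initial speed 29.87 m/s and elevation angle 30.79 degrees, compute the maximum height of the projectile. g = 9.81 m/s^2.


H = (v*sin(theta))^2 / (2*g)
vy = v*sin(theta) = 29.87 * sin(30.79 deg) = 15.2902 m/s
H = vy^2 / (2*g) = 233.7915 / (2*9.81)
H = 233.7915 / 19.62 = 11.916 m

11.916 m


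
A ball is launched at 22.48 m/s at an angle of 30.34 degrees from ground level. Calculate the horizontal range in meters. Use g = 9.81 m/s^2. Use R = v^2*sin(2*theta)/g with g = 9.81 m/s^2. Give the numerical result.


R = v^2 * sin(2*theta) / g
Convert angle to radians: theta = 30.34 deg = 0.5295 rad
sin(2*theta) = sin(1.0591) = 0.8719
R = 22.48^2 * 0.8719 / 9.81
R = 505.3504 * 0.8719 / 9.81 = 44.9148 m

44.9148 m


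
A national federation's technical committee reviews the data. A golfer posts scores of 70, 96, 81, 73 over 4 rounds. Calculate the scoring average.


Average = sum / n
Sum = 320
Average = 320 / 4 = 80

80


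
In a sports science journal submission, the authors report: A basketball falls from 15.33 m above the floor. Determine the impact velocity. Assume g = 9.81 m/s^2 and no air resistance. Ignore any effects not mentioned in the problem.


v = sqrt(2 * g * h)
v = sqrt(2 * 9.81 * 15.33)
v = sqrt(300.7746) = 17.3429 m/s

17.3429 m/s


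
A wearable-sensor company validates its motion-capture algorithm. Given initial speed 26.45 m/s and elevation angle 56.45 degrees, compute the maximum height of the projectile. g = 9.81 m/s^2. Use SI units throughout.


H = (v*sin(theta))^2 / (2*g)
vy = v*sin(theta) = 26.45 * sin(56.45 deg) = 22.0435 m/s
H = vy^2 / (2*g) = 485.9173 / (2*9.81)
H = 485.9173 / 19.62 = 24.7664 m

24.7664 m


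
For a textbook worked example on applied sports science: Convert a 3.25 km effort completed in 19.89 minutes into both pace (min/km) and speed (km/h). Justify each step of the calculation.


Pace = time / distance = 19.89 min / 3.25 km = 6.12 min/km
Speed = distance / time_in_hours = 3.25 / 0.3315 hr
Speed = 9.8039 km/h

6.12 min/km, 9.8039 km/h


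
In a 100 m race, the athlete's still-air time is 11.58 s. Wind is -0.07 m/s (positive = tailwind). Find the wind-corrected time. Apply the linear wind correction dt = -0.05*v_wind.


dt = -0.05 * v_wind = -0.05 * -0.07 = 0.0035 s
t_corrected = t_still + dt = 11.58 + (0.0035)
t_corrected = 11.5835 s

11.5835 s
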